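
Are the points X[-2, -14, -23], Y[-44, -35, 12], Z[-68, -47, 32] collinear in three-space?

XY = (-42, -21, 35), XZ = (-66, -33, 55).
XY × XZ = (0, 0, 0).
The cross product vanishes, so the three points are collinear.

Yes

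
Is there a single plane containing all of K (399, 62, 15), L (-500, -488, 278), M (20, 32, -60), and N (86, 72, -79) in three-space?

With K as base: KL = (-899, -550, 263), KM = (-379, -30, -75), KN = (-313, 10, -94).
KM × KN = (3570, -12151, -13180).
KL · (KM × KN) = 7280.
Since 7280 ≠ 0, the four points are not coplanar.

No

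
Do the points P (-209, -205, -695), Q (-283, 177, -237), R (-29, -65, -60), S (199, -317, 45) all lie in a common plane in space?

No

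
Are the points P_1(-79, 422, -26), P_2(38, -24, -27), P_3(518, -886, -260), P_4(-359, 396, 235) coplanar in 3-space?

Yes

The four points are coplanar iff the 3×3 determinant with rows P_1P_2, P_1P_3, P_1P_4 is zero.
Rows: (117, -446, -1), (597, -1308, -234), (-280, -26, 261).
Expanding along the first row: (117)(-347472) − (-446)(90297) + (-1)(-381762) = 0.
Zero determinant ⇒ coplanar.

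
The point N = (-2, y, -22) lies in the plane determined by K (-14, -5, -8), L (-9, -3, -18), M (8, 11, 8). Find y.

A normal to the plane is n = KL × KM = (192, -300, 36).
N lies in the plane iff n · KN = 0.
This gives (-300)y + (300) = 0, so y = 1.

1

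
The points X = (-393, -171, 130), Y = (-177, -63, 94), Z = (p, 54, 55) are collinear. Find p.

57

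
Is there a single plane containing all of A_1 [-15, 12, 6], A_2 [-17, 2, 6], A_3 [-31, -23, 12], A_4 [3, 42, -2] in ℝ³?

Yes

With A_1 as base: A_1A_2 = (-2, -10, 0), A_1A_3 = (-16, -35, 6), A_1A_4 = (18, 30, -8).
A_1A_3 × A_1A_4 = (100, -20, 150).
A_1A_2 · (A_1A_3 × A_1A_4) = 0.
The scalar triple product vanishes, so the four points are coplanar.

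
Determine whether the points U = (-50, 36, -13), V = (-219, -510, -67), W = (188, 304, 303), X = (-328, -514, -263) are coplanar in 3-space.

The four points are coplanar iff the 3×3 determinant with rows UV, UW, UX is zero.
Rows: (-169, -546, -54), (238, 268, 316), (-278, -550, -250).
Expanding along the first row: (-169)(106800) − (-546)(28348) + (-54)(-56396) = 474192.
Nonzero ⇒ not coplanar.

No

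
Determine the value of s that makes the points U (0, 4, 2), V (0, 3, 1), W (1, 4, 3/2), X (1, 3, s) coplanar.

1/2

Normal to plane UVW: n = (1/2, -1, 1); plane equation n·P = -2.
Requiring n·X = -2: (1)s + (-5/2) = -2.
So s = 1/2.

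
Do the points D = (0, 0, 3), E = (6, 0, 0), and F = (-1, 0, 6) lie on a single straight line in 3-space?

DE = (6, 0, -3), DF = (-1, 0, 3).
DE × DF = (0, -15, 0).
The cross product is nonzero, so the points do not lie on one line.

No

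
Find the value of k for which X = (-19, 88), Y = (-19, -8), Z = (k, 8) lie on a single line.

-19

Collinearity: (Z − X) must be parallel to (Y − X) = (0, -96).
Cross-multiplying the components: (k − (-19))·(-96) = (-80)·(0).
Solving gives k = -19.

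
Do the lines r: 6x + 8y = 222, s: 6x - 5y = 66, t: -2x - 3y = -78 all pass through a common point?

Intersecting r and s: solving the 2×2 system gives (x, y) = (21, 12).
Substitute into t: (-2)(21) + (-3)(12) = -78.
This equals -78, so (21, 12) lies on all three lines and they are concurrent.

Yes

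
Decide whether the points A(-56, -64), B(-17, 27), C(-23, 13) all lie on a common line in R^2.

AB = (39, 91), AC = (33, 77).
det[AB; AC] = (39)(77) − (91)(33) = 0.
The determinant is zero, so the points are collinear.

Yes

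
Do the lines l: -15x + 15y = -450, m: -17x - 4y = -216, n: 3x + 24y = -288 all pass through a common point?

Yes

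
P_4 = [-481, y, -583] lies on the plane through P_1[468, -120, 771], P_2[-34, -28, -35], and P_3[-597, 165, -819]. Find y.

The plane through P_1, P_2, P_3 has equation 83430x + 60210y − 45090z = -2944350.
Substituting P_4: (60210)y + (-13842360) = -2944350, so y = 181.

181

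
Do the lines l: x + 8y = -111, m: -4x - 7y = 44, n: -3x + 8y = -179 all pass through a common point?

Yes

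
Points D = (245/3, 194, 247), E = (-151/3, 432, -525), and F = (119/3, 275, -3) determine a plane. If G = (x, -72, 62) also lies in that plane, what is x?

-34/3

The plane through D, E, F has equation 3032x − 576y − 696z = -108128/3.
Substituting G: (3032)x + (-1680) = -108128/3, so x = -34/3.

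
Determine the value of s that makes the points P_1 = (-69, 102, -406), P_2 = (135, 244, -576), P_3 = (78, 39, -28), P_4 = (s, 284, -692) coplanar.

139

Normal to plane P_1P_2P_3: n = (42966, -102102, -33726); plane equation n·P = 313698.
Requiring n·P_4 = 313698: (42966)s + (-5658576) = 313698.
So s = 139.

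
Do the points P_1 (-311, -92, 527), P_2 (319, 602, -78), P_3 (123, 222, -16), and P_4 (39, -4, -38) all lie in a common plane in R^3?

Yes

The four points are coplanar iff the 3×3 determinant with rows P_1P_2, P_1P_3, P_1P_4 is zero.
Rows: (630, 694, -605), (434, 314, -543), (350, 88, -565).
Expanding along the first row: (630)(-129626) − (694)(-55160) + (-605)(-71708) = 0.
Zero determinant ⇒ coplanar.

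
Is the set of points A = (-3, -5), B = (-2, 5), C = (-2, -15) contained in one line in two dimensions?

AB = (1, 10), AC = (1, -10).
det[AB; AC] = (1)(-10) − (10)(1) = -20.
The determinant is nonzero, so they are not collinear.

No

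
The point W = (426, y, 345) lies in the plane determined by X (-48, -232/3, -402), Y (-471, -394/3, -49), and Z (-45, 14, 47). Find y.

640/3

Coplanarity requires XY · (XZ × XW) = 0.
XY = (-423, -54, 353), XZ = (3, 274/3, 449); the triple product is linear in y with coefficient 190986 and constant term -40743680.
Setting it to zero: y = 640/3.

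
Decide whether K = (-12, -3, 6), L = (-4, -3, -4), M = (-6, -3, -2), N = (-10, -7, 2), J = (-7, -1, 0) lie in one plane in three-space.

The plane through K, L, M has normal n = KL × KM = (0, 4, 0) and equation n·P = -12.
Checking the remaining points: n·N = -28, n·J = -4.
Since n·N = -28 ≠ -12, N is off the plane and the points are not all coplanar.

No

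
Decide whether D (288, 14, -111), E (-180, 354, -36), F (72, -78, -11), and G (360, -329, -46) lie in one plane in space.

No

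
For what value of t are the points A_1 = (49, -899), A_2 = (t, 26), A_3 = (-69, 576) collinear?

-25

The three points are collinear iff det[A_1A_2; A_1A_3] = 0.
This determinant is linear in t: (1475)t + (36875) = 0, so t = -25.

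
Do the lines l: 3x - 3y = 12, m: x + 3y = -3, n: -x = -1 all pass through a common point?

No

The three lines meet at one point iff the augmented coefficient matrix [aᵢ bᵢ cᵢ] has rank < 3, i.e. its determinant vanishes.
Here the determinant is 15.
Nonzero, so no common point exists.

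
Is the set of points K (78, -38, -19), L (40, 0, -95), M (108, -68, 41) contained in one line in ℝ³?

Yes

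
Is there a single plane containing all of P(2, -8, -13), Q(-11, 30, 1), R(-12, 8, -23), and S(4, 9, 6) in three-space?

A normal to the plane through P, Q, R is n = PQ × PR = (-604, -326, 324).
The plane has equation n·X = -2812. For S: n·S = -3406.
-3406 ≠ -2812, so S is off the plane.

No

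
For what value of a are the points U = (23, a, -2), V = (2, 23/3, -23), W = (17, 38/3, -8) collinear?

44/3

Collinearity requires UV × UW = 0; each component is linear in a.
The x-component gives (-15)a + (220) = 0, so a = 44/3.
The remaining components then also vanish.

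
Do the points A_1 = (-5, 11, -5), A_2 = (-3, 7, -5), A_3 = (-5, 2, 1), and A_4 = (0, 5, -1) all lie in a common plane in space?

No

With A_1 as base: A_1A_2 = (2, -4, 0), A_1A_3 = (0, -9, 6), A_1A_4 = (5, -6, 4).
A_1A_3 × A_1A_4 = (0, 30, 45).
A_1A_2 · (A_1A_3 × A_1A_4) = -120.
Since -120 ≠ 0, the four points are not coplanar.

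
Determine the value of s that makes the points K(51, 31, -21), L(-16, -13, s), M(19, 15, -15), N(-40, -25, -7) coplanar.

-23/2

The points are coplanar iff KL · (KM × KN) = 0.
Expanding, this is linear in s: (336)s + (3864) = 0.
So s = -23/2.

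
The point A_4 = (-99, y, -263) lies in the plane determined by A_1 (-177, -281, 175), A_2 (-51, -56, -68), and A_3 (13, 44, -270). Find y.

The plane through A_1, A_2, A_3 has equation −21150x + 9900y − 1800z = 646650.
Substituting A_4: (9900)y + (2567250) = 646650, so y = -194.

-194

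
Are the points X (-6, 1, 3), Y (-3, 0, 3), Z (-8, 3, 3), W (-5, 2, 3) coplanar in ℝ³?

Yes

The four points are coplanar iff the 3×3 determinant with rows XY, XZ, XW is zero.
Rows: (3, -1, 0), (-2, 2, 0), (1, 1, 0).
Expanding along the first row: (3)(0) − (-1)(0) + (0)(-4) = 0.
Zero determinant ⇒ coplanar.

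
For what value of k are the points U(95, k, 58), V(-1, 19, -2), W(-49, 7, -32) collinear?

Collinearity requires UV × UW = 0; each component is linear in k.
The x-component gives (30)k + (-1290) = 0, so k = 43.
The remaining components then also vanish.

43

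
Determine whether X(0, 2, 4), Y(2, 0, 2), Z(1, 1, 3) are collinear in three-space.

XY = (2, -2, -2), XZ = (1, -1, -1).
XY × XZ = (0, 0, 0).
The cross product vanishes, so the three points are collinear.

Yes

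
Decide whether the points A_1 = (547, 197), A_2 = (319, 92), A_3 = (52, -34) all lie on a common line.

A_1A_2 = (-228, -105), A_1A_3 = (-495, -231).
If collinear, A_1A_3 would be a scalar multiple of A_1A_2. But (-228)·(-231) ≠ (-105)·(-495) (difference 693), so they are not parallel; the points are not collinear.

No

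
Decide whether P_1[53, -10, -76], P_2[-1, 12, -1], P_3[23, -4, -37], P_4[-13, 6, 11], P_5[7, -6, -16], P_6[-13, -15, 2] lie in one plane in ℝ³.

The plane through P_1, P_2, P_3 has normal n = P_1P_2 × P_1P_3 = (408, -144, 336) and equation n·P = -2472.
Checking the remaining points: n·P_4 = -2472, n·P_5 = -1656, n·P_6 = -2472.
Since n·P_5 = -1656 ≠ -2472, P_5 is off the plane and the points are not all coplanar.

No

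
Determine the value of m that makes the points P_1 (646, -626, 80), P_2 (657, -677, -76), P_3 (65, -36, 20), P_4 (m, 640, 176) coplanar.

-546

Normal to plane P_1P_2P_3: n = (95100, 91296, -23141); plane equation n·P = 2432024.
Requiring n·P_4 = 2432024: (95100)m + (54356624) = 2432024.
So m = -546.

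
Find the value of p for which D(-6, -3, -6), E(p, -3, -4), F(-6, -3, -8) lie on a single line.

-6

Collinearity requires DE × DF = 0; each component is linear in p.
The y-component gives (2)p + (12) = 0, so p = -6.
The remaining components then also vanish.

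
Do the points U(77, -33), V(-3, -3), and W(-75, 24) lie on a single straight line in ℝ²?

UV = (-80, 30), UW = (-152, 57).
Twice the signed area of △UVW is (-80)(57) − (30)(-152) = 0.
The triangle is degenerate (zero area), so the points are collinear.

Yes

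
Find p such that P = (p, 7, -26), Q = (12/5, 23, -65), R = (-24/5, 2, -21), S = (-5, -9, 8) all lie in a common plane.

Coplanarity ⇔ det[PQ; PR; PS] = 0.
Expanding, this is linear in p: (125)p + (-25) = 0.
So p = 1/5.

1/5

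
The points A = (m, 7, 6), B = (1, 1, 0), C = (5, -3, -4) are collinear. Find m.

-5

Collinearity requires AB × AC = 0; each component is linear in m.
The y-component gives (-4)m + (-20) = 0, so m = -5.
The remaining components then also vanish.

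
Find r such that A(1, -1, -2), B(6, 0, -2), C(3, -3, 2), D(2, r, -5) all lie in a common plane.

1

Normal to plane ABC: n = (4, -20, -12); plane equation n·P = 48.
Requiring n·D = 48: (-20)r + (68) = 48.
So r = 1.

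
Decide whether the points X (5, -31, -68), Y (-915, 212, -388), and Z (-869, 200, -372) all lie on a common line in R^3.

No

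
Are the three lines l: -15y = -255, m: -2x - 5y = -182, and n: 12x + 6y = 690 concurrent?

No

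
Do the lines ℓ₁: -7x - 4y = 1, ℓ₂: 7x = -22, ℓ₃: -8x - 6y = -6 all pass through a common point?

Intersecting ℓ₁ and ℓ₂: solving the 2×2 system gives (x, y) = (-22/7, 21/4).
Substitute into ℓ₃: (-8)(-22/7) + (-6)(21/4) = -89/14.
But ℓ₃ requires -6 ≠ -89/14, so the three lines have no common point.

No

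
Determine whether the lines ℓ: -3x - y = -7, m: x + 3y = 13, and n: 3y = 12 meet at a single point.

Lines aᵢx + bᵢy = cᵢ with pairwise distinct directions are concurrent exactly when det[aᵢ bᵢ cᵢ] = 0.
Here the determinant is 0.
It vanishes, so the lines are concurrent at (1, 4).

Yes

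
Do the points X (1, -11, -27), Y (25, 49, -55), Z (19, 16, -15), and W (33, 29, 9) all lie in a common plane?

Yes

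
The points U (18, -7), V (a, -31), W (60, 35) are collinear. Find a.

The three points are collinear iff det[UV; UW] = 0.
This determinant is linear in a: (42)a + (252) = 0, so a = -6.

-6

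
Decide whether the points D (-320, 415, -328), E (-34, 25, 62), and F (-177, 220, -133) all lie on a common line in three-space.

Yes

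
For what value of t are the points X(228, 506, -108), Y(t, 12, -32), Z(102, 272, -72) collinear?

-38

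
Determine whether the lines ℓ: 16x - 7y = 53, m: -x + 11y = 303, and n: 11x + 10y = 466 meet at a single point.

Lines aᵢx + bᵢy = cᵢ with pairwise distinct directions are concurrent exactly when det[aᵢ bᵢ cᵢ] = 0.
Here the determinant is 0.
It vanishes, so the lines are concurrent at (16, 29).

Yes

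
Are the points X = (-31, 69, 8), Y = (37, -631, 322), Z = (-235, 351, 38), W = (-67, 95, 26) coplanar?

The four points are coplanar iff the 3×3 determinant with rows XY, XZ, XW is zero.
Rows: (68, -700, 314), (-204, 282, 30), (-36, 26, 18).
Expanding along the first row: (68)(4296) − (-700)(-2592) + (314)(4848) = 0.
Zero determinant ⇒ coplanar.

Yes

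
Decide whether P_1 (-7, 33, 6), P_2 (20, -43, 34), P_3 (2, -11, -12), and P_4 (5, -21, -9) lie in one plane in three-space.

No

A normal to the plane through P_1, P_2, P_3 is n = P_1P_2 × P_1P_3 = (2600, 738, -504).
The plane has equation n·P = 3130. For P_4: n·P_4 = 2038.
2038 ≠ 3130, so P_4 is off the plane.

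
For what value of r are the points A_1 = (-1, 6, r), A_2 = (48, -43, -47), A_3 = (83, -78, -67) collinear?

-19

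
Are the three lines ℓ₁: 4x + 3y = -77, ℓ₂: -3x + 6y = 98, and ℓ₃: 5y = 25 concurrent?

No

The three lines meet at one point iff the augmented coefficient matrix [aᵢ bᵢ cᵢ] has rank < 3, i.e. its determinant vanishes.
Here the determinant is 20.
Nonzero, so no common point exists.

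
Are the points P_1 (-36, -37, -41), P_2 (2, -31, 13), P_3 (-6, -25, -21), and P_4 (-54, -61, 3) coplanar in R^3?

The four points are coplanar iff the 3×3 determinant with rows P_1P_2, P_1P_3, P_1P_4 is zero.
Rows: (38, 6, 54), (30, 12, 20), (-18, -24, 44).
Expanding along the first row: (38)(1008) − (6)(1680) + (54)(-504) = 1008.
Nonzero ⇒ not coplanar.

No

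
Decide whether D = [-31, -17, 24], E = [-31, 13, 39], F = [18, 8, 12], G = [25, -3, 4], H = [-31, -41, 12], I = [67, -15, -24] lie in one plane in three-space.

No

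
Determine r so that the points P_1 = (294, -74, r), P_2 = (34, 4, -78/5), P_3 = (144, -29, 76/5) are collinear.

286/5

Collinearity requires P_1P_2 × P_1P_3 = 0; each component is linear in r.
The x-component gives (-33)r + (9438/5) = 0, so r = 286/5.
The remaining components then also vanish.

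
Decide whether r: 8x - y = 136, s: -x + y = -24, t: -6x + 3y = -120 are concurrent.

Yes

Intersecting r and s: solving the 2×2 system gives (x, y) = (16, -8).
Substitute into t: (-6)(16) + (3)(-8) = -120.
This equals -120, so (16, -8) lies on all three lines and they are concurrent.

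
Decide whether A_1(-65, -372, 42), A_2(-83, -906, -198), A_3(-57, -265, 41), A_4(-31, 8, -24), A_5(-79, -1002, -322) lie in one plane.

Yes

The plane through A_1, A_2, A_3 has normal n = A_1A_2 × A_1A_3 = (26214, -1938, 2346) and equation n·P = -884442.
Checking the remaining points: n·A_4 = -884442, n·A_5 = -884442.
All equal -884442, so all 5 points lie in one plane.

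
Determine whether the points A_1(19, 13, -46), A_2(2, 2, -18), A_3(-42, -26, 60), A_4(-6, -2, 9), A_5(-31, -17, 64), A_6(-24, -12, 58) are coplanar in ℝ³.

The plane through A_1, A_2, A_3 has normal n = A_1A_2 × A_1A_3 = (-74, 94, -8) and equation n·P = 184.
Checking the remaining points: n·A_4 = 184, n·A_5 = 184, n·A_6 = 184.
All equal 184, so all 6 points lie in one plane.

Yes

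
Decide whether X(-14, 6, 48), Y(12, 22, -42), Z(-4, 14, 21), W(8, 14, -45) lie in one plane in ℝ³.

With X as base: XY = (26, 16, -90), XZ = (10, 8, -27), XW = (22, 8, -93).
XZ × XW = (-528, 336, -96).
XY · (XZ × XW) = 288.
Since 288 ≠ 0, the four points are not coplanar.

No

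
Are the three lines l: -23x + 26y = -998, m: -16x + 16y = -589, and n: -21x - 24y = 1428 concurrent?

No

The three lines meet at one point iff the augmented coefficient matrix [aᵢ bᵢ cᵢ] has rank < 3, i.e. its determinant vanishes.
Here the determinant is -3294.
Nonzero, so no common point exists.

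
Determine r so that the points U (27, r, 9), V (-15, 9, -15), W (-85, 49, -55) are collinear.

-15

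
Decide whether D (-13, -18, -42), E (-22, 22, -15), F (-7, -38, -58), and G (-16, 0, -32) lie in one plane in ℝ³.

No

The four points are coplanar iff the 3×3 determinant with rows DE, DF, DG is zero.
Rows: (-9, 40, 27), (6, -20, -16), (-3, 18, 10).
Expanding along the first row: (-9)(88) − (40)(12) + (27)(48) = 24.
Nonzero ⇒ not coplanar.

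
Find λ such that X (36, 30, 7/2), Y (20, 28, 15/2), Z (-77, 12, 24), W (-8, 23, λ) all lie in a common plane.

23/2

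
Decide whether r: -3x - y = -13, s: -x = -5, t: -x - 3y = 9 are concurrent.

No

The three lines meet at one point iff the augmented coefficient matrix [aᵢ bᵢ cᵢ] has rank < 3, i.e. its determinant vanishes.
Here the determinant is -8.
Nonzero, so no common point exists.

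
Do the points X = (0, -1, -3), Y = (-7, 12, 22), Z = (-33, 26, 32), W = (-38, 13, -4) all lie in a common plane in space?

A normal to the plane through X, Y, Z is n = XY × XZ = (-220, -580, 240).
The plane has equation n·P = -140. For W: n·W = -140.
Equal, so W lies in the plane and all four are coplanar.

Yes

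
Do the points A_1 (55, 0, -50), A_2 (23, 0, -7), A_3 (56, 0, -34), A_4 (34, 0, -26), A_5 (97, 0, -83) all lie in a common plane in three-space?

Yes

The plane through A_1, A_2, A_3 has normal n = A_1A_2 × A_1A_3 = (0, 555, 0) and equation n·P = 0.
Checking the remaining points: n·A_4 = 0, n·A_5 = 0.
All equal 0, so all 5 points lie in one plane.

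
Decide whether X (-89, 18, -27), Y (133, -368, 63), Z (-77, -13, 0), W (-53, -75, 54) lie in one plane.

Yes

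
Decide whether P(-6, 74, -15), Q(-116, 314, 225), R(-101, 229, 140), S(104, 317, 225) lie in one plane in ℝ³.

With P as base: PQ = (-110, 240, 240), PR = (-95, 155, 155), PS = (110, 243, 240).
PR × PS = (-465, 39850, -40135).
PQ · (PR × PS) = -17250.
Since -17250 ≠ 0, the four points are not coplanar.

No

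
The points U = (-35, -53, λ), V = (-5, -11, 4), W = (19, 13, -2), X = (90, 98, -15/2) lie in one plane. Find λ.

Coplanarity ⇔ det[UV; UW; UX] = 0.
Expanding, this is linear in λ: (-336)λ + (336) = 0.
So λ = 1.

1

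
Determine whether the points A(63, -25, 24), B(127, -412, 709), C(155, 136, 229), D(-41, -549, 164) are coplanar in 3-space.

Yes

The four points are coplanar iff the 3×3 determinant with rows AB, AC, AD is zero.
Rows: (64, -387, 685), (92, 161, 205), (-104, -524, 140).
Expanding along the first row: (64)(129960) − (-387)(34200) + (685)(-31464) = 0.
Zero determinant ⇒ coplanar.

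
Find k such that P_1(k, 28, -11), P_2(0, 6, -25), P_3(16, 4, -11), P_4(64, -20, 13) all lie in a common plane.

Coplanarity ⇔ det[P_1P_2; P_1P_3; P_1P_4] = 0.
Expanding, this is linear in k: (-288)k + (-2304) = 0.
So k = -8.

-8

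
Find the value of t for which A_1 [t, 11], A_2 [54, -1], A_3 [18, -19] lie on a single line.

The three points are collinear iff det[A_1A_2; A_1A_3] = 0.
This determinant is linear in t: (18)t + (-1404) = 0, so t = 78.

78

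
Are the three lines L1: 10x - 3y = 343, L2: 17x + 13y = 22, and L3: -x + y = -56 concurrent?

Intersecting L1 and L2: solving the 2×2 system gives (x, y) = (25, -31).
Substitute into L3: (-1)(25) + (1)(-31) = -56.
This equals -56, so (25, -31) lies on all three lines and they are concurrent.

Yes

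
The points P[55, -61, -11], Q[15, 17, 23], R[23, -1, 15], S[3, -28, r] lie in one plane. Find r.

-1

Normal to plane PQR: n = (-12, -48, 96); plane equation n·X = 1212.
Requiring n·S = 1212: (96)r + (1308) = 1212.
So r = -1.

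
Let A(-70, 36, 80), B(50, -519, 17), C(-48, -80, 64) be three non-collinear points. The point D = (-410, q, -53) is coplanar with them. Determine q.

611

Coplanarity requires AB · (AC × AD) = 0.
AB = (120, -555, -63), AC = (22, -116, -16); the triple product is linear in q with coefficient 534 and constant term -326274.
Setting it to zero: q = 611.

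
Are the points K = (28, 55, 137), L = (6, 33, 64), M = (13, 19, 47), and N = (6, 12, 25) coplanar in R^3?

No

The four points are coplanar iff the 3×3 determinant with rows KL, KM, KN is zero.
Rows: (-22, -22, -73), (-15, -36, -90), (-22, -43, -112).
Expanding along the first row: (-22)(162) − (-22)(-300) + (-73)(-147) = 567.
Nonzero ⇒ not coplanar.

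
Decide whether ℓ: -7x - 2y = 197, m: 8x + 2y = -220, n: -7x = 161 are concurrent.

Lines aᵢx + bᵢy = cᵢ with pairwise distinct directions are concurrent exactly when det[aᵢ bᵢ cᵢ] = 0.
Here the determinant is 0.
It vanishes, so the lines are concurrent at (-23, -18).

Yes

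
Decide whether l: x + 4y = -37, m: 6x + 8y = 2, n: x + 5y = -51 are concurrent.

Intersecting l and m: solving the 2×2 system gives (x, y) = (19, -14).
Substitute into n: (1)(19) + (5)(-14) = -51.
This equals -51, so (19, -14) lies on all three lines and they are concurrent.

Yes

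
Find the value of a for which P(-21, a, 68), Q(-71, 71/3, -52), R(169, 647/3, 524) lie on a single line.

Collinearity requires PQ × PR = 0; each component is linear in a.
The x-component gives (-576)a + (36672) = 0, so a = 191/3.
The remaining components then also vanish.

191/3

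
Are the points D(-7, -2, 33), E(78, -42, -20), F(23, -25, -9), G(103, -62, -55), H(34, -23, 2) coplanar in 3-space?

The plane through D, E, F has normal n = DE × DF = (461, 1980, -755) and equation n·P = -32102.
Checking the remaining points: n·G = -33752, n·H = -31376.
Since n·G = -33752 ≠ -32102, G is off the plane and the points are not all coplanar.

No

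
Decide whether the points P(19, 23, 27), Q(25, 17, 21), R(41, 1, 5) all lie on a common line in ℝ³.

PQ = (6, -6, -6), PR = (22, -22, -22).
Each component of PR is 11/3 times the corresponding component of PQ, so PR = 11/3·PQ and the points are collinear.

Yes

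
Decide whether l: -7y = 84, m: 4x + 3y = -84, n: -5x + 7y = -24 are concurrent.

Lines aᵢx + bᵢy = cᵢ with pairwise distinct directions are concurrent exactly when det[aᵢ bᵢ cᵢ] = 0.
Here the determinant is 0.
It vanishes, so the lines are concurrent at (-12, -12).

Yes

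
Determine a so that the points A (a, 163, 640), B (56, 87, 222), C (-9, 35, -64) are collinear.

Direction BC = (-65, -52, -286). From the y-coordinate of A, the parameter along the line is τ = (163 − 87)/(-52) = -19/13.
Then a = 56 + (-19/13)·(-65) = 151.

151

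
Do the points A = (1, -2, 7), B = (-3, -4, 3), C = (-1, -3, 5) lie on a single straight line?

Yes

AB = (-4, -2, -4), AC = (-2, -1, -2).
AB × AC = (0, 0, 0).
The cross product vanishes, so the three points are collinear.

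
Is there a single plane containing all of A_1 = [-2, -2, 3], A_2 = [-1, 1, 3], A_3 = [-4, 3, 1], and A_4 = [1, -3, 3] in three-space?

No

The four points are coplanar iff the 3×3 determinant with rows A_1A_2, A_1A_3, A_1A_4 is zero.
Rows: (1, 3, 0), (-2, 5, -2), (3, -1, 0).
Expanding along the first row: (1)(-2) − (3)(6) + (0)(-13) = -20.
Nonzero ⇒ not coplanar.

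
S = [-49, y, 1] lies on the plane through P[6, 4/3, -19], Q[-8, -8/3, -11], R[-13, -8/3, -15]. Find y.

-12

The plane through P, Q, R has equation 16x − 96y − 20z = 348.
Substituting S: (-96)y + (-804) = 348, so y = -12.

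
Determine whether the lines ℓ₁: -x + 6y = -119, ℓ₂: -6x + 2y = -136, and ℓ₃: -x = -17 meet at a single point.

Yes

The three lines meet at one point iff the augmented coefficient matrix [aᵢ bᵢ cᵢ] has rank < 3, i.e. its determinant vanishes.
Here the determinant is 0.
It vanishes, so the lines are concurrent at (17, -17).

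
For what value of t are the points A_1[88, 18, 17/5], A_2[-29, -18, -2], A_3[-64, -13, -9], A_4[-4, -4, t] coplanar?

Normal to plane A_1A_2A_3: n = (279, -630, -1845); plane equation n·P = 6939.
Requiring n·A_4 = 6939: (-1845)t + (1404) = 6939.
So t = -3.

-3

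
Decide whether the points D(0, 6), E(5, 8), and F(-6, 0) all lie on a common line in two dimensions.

No

DE = (5, 2), DF = (-6, -6).
If collinear, DF would be a scalar multiple of DE. But (5)·(-6) ≠ (2)·(-6) (difference -18), so they are not parallel; the points are not collinear.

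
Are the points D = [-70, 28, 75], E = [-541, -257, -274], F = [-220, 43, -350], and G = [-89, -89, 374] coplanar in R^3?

The four points are coplanar iff the 3×3 determinant with rows DE, DF, DG is zero.
Rows: (-471, -285, -349), (-150, 15, -425), (-19, -117, 299).
Expanding along the first row: (-471)(-45240) − (-285)(-52925) + (-349)(17835) = 0.
Zero determinant ⇒ coplanar.

Yes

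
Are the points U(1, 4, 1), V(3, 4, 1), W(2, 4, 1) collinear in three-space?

UV = (2, 0, 0), UW = (1, 0, 0).
UV × UW = (0, 0, 0).
The cross product vanishes, so the three points are collinear.

Yes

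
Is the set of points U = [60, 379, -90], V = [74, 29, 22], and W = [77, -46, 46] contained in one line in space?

Yes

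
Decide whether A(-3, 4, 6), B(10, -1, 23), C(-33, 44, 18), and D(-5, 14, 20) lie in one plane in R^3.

Yes

The four points are coplanar iff the 3×3 determinant with rows AB, AC, AD is zero.
Rows: (13, -5, 17), (-30, 40, 12), (-2, 10, 14).
Expanding along the first row: (13)(440) − (-5)(-396) + (17)(-220) = 0.
Zero determinant ⇒ coplanar.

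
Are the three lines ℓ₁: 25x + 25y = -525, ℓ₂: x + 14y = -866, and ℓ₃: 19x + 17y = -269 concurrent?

Yes

The three lines meet at one point iff the augmented coefficient matrix [aᵢ bᵢ cᵢ] has rank < 3, i.e. its determinant vanishes.
Here the determinant is 0.
It vanishes, so the lines are concurrent at (44, -65).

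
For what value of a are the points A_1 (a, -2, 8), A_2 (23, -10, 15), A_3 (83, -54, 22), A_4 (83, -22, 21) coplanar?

-49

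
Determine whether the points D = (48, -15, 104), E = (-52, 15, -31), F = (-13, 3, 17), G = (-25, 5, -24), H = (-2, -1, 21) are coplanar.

The plane through D, E, F has normal n = DE × DF = (-180, -465, 30) and equation n·P = 1455.
Checking the remaining points: n·G = 1455, n·H = 1455.
All equal 1455, so all 5 points lie in one plane.

Yes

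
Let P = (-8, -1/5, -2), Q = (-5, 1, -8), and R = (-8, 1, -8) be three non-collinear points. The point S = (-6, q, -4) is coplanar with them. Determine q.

1/5

Coplanarity requires PQ · (PR × PS) = 0.
PQ = (3, 6/5, -6), PR = (0, 6/5, -6); the triple product is linear in q with coefficient 18 and constant term -18/5.
Setting it to zero: q = 1/5.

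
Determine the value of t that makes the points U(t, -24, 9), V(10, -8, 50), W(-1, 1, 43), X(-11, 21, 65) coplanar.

9

The points are coplanar iff UV · (UW × UX) = 0.
Expanding, this is linear in t: (-338)t + (3042) = 0.
So t = 9.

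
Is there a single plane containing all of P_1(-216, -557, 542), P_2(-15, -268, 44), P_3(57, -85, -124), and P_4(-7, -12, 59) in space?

No

A normal to the plane through P_1, P_2, P_3 is n = P_1P_2 × P_1P_3 = (42582, -2088, 15975).
The plane has equation n·P = 623754. For P_4: n·P_4 = 669507.
669507 ≠ 623754, so P_4 is off the plane.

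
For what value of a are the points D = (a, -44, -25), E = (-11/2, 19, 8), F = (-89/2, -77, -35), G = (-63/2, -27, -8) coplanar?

-47/2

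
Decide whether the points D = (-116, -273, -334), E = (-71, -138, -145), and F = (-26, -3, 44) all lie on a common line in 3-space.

DE = (45, 135, 189), DF = (90, 270, 378).
Each component of DF is 2 times the corresponding component of DE, so DF = 2·DE and the points are collinear.

Yes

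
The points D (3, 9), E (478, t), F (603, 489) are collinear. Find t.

389

Collinearity: (E − D) must be parallel to (F − D) = (600, 480).
Cross-multiplying the components: (t − 9)·(600) = (475)·(480).
Solving gives t = 389.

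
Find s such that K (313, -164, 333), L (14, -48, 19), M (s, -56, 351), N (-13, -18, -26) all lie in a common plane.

Normal to plane KLN: n = (4200, -4977, -5838); plane equation n·P = 186774.
Requiring n·M = 186774: (4200)s + (-1770426) = 186774.
So s = 466.

466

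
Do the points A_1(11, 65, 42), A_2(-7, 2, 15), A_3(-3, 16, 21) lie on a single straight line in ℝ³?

Yes

A_1A_2 = (-18, -63, -27), A_1A_3 = (-14, -49, -21).
Each component of A_1A_3 is 7/9 times the corresponding component of A_1A_2, so A_1A_3 = 7/9·A_1A_2 and the points are collinear.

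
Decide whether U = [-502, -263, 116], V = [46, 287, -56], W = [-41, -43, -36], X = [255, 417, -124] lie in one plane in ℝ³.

Yes

The four points are coplanar iff the 3×3 determinant with rows UV, UW, UX is zero.
Rows: (548, 550, -172), (461, 220, -152), (757, 680, -240).
Expanding along the first row: (548)(50560) − (550)(4424) + (-172)(146940) = 0.
Zero determinant ⇒ coplanar.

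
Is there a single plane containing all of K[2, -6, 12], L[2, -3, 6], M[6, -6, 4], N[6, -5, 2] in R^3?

Yes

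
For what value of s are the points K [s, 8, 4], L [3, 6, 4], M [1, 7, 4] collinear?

Collinearity requires KL × KM = 0; each component is linear in s.
The z-component gives (-1)s + (-1) = 0, so s = -1.
The remaining components then also vanish.

-1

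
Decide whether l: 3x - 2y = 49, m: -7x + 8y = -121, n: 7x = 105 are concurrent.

Yes

The three lines meet at one point iff the augmented coefficient matrix [aᵢ bᵢ cᵢ] has rank < 3, i.e. its determinant vanishes.
Here the determinant is 0.
It vanishes, so the lines are concurrent at (15, -2).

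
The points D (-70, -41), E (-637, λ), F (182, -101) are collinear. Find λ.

Collinearity: (E − D) must be parallel to (F − D) = (252, -60).
Cross-multiplying the components: (λ − (-41))·(252) = (-567)·(-60).
Solving gives λ = 94.

94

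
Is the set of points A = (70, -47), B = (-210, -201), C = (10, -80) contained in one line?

Yes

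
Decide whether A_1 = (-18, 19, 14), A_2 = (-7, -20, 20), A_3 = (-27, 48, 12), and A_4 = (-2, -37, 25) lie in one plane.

A normal to the plane through A_1, A_2, A_3 is n = A_1A_2 × A_1A_3 = (-96, -32, -32).
The plane has equation n·P = 672. For A_4: n·A_4 = 576.
576 ≠ 672, so A_4 is off the plane.

No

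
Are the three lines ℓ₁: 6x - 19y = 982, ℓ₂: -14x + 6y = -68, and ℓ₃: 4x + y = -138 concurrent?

Yes

Intersecting ℓ₁ and ℓ₂: solving the 2×2 system gives (x, y) = (-20, -58).
Substitute into ℓ₃: (4)(-20) + (1)(-58) = -138.
This equals -138, so (-20, -58) lies on all three lines and they are concurrent.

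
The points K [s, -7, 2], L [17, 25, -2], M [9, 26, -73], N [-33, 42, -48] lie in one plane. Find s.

The points are coplanar iff KL · (KM × KN) = 0.
Expanding, this is linear in s: (-1161)s + (121905) = 0.
So s = 105.

105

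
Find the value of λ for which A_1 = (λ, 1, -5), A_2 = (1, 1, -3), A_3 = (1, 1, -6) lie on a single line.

Direction A_2A_3 = (0, 0, -3). From the z-coordinate of A_1, the parameter along the line is τ = (-5 − (-3))/(-3) = 2/3.
Then λ = 1 + 2/3·(0) = 1.

1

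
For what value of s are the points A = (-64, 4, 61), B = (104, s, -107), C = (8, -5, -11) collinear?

Direction AC = (72, -9, -72). From the x-coordinate of B, the parameter along the line is τ = (104 − (-64))/72 = 7/3.
Then s = 4 + 7/3·(-9) = -17.

-17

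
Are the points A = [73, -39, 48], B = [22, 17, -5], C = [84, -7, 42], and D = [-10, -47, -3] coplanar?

With A as base: AB = (-51, 56, -53), AC = (11, 32, -6), AD = (-83, -8, -51).
AC × AD = (-1680, 1059, 2568).
AB · (AC × AD) = 8880.
Since 8880 ≠ 0, the four points are not coplanar.

No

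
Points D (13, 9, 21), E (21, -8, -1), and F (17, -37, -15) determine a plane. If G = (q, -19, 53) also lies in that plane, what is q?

-25

The plane through D, E, F has equation −400x + 200y − 300z = -9700.
Substituting G: (-400)q + (-19700) = -9700, so q = -25.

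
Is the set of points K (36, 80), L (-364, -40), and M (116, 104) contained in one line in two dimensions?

KL = (-400, -120), KM = (80, 24).
Twice the signed area of △KLM is (-400)(24) − (-120)(80) = 0.
The triangle is degenerate (zero area), so the points are collinear.

Yes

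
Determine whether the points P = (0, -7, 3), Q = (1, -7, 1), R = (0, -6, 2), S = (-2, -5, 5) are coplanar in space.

The four points are coplanar iff the 3×3 determinant with rows PQ, PR, PS is zero.
Rows: (1, 0, -2), (0, 1, -1), (-2, 2, 2).
Expanding along the first row: (1)(4) − (0)(-2) + (-2)(2) = 0.
Zero determinant ⇒ coplanar.

Yes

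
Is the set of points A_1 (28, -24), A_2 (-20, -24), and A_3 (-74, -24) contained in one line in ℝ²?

Yes

A_1A_2 = (-48, 0), A_1A_3 = (-102, 0).
Checking proportionality: A_1A_3 = 17/8·A_1A_2, so the vectors are parallel and the points are collinear.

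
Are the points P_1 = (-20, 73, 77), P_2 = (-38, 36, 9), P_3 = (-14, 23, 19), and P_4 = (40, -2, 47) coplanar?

Yes

A normal to the plane through P_1, P_2, P_3 is n = P_1P_2 × P_1P_3 = (-1254, -1452, 1122).
The plane has equation n·P = 5478. For P_4: n·P_4 = 5478.
Equal, so P_4 lies in the plane and all four are coplanar.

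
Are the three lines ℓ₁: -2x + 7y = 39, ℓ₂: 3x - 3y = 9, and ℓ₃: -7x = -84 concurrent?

Yes

The three lines meet at one point iff the augmented coefficient matrix [aᵢ bᵢ cᵢ] has rank < 3, i.e. its determinant vanishes.
Here the determinant is 0.
It vanishes, so the lines are concurrent at (12, 9).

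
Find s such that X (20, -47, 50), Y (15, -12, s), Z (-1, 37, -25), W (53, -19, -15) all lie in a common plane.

15

Normal to plane XZW: n = (-3360, -3840, -3360); plane equation n·P = -54720.
Requiring n·Y = -54720: (-3360)s + (-4320) = -54720.
So s = 15.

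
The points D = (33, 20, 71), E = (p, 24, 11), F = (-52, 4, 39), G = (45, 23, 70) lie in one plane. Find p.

16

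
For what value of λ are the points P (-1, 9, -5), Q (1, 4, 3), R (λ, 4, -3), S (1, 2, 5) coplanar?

-3

Coplanarity ⇔ det[PQ; PR; PS] = 0.
Expanding, this is linear in λ: (-6)λ + (-18) = 0.
So λ = -3.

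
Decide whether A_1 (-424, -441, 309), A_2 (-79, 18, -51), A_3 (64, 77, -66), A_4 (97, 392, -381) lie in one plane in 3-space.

No

The four points are coplanar iff the 3×3 determinant with rows A_1A_2, A_1A_3, A_1A_4 is zero.
Rows: (345, 459, -360), (488, 518, -375), (521, 833, -690).
Expanding along the first row: (345)(-45045) − (459)(-141345) + (-360)(136626) = 151470.
Nonzero ⇒ not coplanar.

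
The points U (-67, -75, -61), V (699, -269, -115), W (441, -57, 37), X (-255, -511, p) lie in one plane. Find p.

-489

Normal to plane UVW: n = (-18040, -102500, 112340); plane equation n·P = 2043440.
Requiring n·X = 2043440: (112340)p + (56977700) = 2043440.
So p = -489.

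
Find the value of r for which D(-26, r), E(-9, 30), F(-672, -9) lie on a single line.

Collinearity: (D − E) must be parallel to (F − E) = (-663, -39).
Cross-multiplying the components: (r − 30)·(-663) = (-17)·(-39).
Solving gives r = 29.

29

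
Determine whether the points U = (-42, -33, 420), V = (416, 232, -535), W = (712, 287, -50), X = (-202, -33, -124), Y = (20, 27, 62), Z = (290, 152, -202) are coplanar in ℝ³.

The plane through U, V, W has normal n = UV × UW = (181050, -504810, -53250) and equation n·P = -13310370.
Checking the remaining points: n·X = -13310370, n·Y = -13310370, n·Z = -13470120.
Since n·Z = -13470120 ≠ -13310370, Z is off the plane and the points are not all coplanar.

No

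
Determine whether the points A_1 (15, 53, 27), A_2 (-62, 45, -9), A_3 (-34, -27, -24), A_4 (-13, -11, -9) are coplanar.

Yes

A normal to the plane through A_1, A_2, A_3 is n = A_1A_2 × A_1A_3 = (-2472, -2163, 5768).
The plane has equation n·P = 4017. For A_4: n·A_4 = 4017.
Equal, so A_4 lies in the plane and all four are coplanar.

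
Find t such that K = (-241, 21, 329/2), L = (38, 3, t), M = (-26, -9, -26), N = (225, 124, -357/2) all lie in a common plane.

-74

The points are coplanar iff KL · (KM × KN) = 0.
Expanding, this is linear in t: (36125)t + (2673250) = 0.
So t = -74.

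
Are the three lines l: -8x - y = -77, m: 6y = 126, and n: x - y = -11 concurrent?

The three lines meet at one point iff the augmented coefficient matrix [aᵢ bᵢ cᵢ] has rank < 3, i.e. its determinant vanishes.
Here the determinant is -144.
Nonzero, so no common point exists.

No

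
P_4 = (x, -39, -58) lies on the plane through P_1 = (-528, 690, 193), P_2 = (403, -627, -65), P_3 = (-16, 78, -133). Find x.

29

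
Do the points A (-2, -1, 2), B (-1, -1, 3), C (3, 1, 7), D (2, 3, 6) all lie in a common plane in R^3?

With A as base: AB = (1, 0, 1), AC = (5, 2, 5), AD = (4, 4, 4).
AC × AD = (-12, 0, 12).
AB · (AC × AD) = 0.
The scalar triple product vanishes, so the four points are coplanar.

Yes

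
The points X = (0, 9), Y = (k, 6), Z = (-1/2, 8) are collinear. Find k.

-3/2

Collinearity: (Y − X) must be parallel to (Z − X) = (-1/2, -1).
Cross-multiplying the components: (k − 0)·(-1) = (-3)·(-1/2).
Solving gives k = -3/2.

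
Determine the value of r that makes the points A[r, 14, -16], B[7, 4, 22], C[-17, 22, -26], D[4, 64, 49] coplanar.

The points are coplanar iff AB · (AC × AD) = 0.
Expanding, this is linear in r: (-3366)r + (-37026) = 0.
So r = -11.

-11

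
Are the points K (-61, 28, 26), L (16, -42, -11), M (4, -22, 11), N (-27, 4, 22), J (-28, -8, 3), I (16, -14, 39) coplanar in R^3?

No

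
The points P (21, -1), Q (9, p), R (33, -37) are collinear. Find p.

Collinearity: (Q − P) must be parallel to (R − P) = (12, -36).
Cross-multiplying the components: (p − (-1))·(12) = (-12)·(-36).
Solving gives p = 35.

35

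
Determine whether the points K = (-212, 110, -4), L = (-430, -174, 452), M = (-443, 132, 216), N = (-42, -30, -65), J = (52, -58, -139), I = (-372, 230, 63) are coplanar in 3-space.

Yes

The plane through K, L, M has normal n = KL × KM = (-72512, -57376, -70400) and equation n·P = 9342784.
Checking the remaining points: n·N = 9342784, n·J = 9342784, n·I = 9342784.
All equal 9342784, so all 6 points lie in one plane.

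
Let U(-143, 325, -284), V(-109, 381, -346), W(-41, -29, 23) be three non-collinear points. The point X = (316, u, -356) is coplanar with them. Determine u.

271

Coplanarity requires UV · (UW × UX) = 0.
UV = (34, 56, -62), UW = (102, -354, 307); the triple product is linear in u with coefficient -16762 and constant term 4542502.
Setting it to zero: u = 271.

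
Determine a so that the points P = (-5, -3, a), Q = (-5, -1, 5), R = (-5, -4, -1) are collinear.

1

Direction QR = (0, -3, -6). From the y-coordinate of P, the parameter along the line is τ = (-3 − (-1))/(-3) = 2/3.
Then a = 5 + 2/3·(-6) = 1.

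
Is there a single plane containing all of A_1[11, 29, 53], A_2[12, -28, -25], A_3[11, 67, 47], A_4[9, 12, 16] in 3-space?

No

With A_1 as base: A_1A_2 = (1, -57, -78), A_1A_3 = (0, 38, -6), A_1A_4 = (-2, -17, -37).
A_1A_3 × A_1A_4 = (-1508, 12, 76).
A_1A_2 · (A_1A_3 × A_1A_4) = -8120.
Since -8120 ≠ 0, the four points are not coplanar.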